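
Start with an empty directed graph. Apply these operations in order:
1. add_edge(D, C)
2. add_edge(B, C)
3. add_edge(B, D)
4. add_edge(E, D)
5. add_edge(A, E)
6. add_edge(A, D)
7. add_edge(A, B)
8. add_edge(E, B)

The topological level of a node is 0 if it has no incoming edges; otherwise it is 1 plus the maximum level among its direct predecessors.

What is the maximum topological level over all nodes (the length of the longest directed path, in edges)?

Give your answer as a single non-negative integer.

Op 1: add_edge(D, C). Edges now: 1
Op 2: add_edge(B, C). Edges now: 2
Op 3: add_edge(B, D). Edges now: 3
Op 4: add_edge(E, D). Edges now: 4
Op 5: add_edge(A, E). Edges now: 5
Op 6: add_edge(A, D). Edges now: 6
Op 7: add_edge(A, B). Edges now: 7
Op 8: add_edge(E, B). Edges now: 8
Compute levels (Kahn BFS):
  sources (in-degree 0): A
  process A: level=0
    A->B: in-degree(B)=1, level(B)>=1
    A->D: in-degree(D)=2, level(D)>=1
    A->E: in-degree(E)=0, level(E)=1, enqueue
  process E: level=1
    E->B: in-degree(B)=0, level(B)=2, enqueue
    E->D: in-degree(D)=1, level(D)>=2
  process B: level=2
    B->C: in-degree(C)=1, level(C)>=3
    B->D: in-degree(D)=0, level(D)=3, enqueue
  process D: level=3
    D->C: in-degree(C)=0, level(C)=4, enqueue
  process C: level=4
All levels: A:0, B:2, C:4, D:3, E:1
max level = 4

Answer: 4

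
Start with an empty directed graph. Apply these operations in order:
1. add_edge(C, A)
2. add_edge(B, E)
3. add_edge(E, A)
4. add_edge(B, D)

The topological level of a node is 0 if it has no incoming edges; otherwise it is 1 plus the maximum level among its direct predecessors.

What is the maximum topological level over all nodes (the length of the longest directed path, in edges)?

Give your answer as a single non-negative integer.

Op 1: add_edge(C, A). Edges now: 1
Op 2: add_edge(B, E). Edges now: 2
Op 3: add_edge(E, A). Edges now: 3
Op 4: add_edge(B, D). Edges now: 4
Compute levels (Kahn BFS):
  sources (in-degree 0): B, C
  process B: level=0
    B->D: in-degree(D)=0, level(D)=1, enqueue
    B->E: in-degree(E)=0, level(E)=1, enqueue
  process C: level=0
    C->A: in-degree(A)=1, level(A)>=1
  process D: level=1
  process E: level=1
    E->A: in-degree(A)=0, level(A)=2, enqueue
  process A: level=2
All levels: A:2, B:0, C:0, D:1, E:1
max level = 2

Answer: 2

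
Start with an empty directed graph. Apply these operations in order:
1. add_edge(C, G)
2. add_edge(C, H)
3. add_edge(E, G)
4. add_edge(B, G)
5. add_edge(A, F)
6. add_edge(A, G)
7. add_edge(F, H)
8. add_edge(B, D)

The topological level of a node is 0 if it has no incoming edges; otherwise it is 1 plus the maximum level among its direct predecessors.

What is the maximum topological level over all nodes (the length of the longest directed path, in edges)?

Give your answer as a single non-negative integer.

Op 1: add_edge(C, G). Edges now: 1
Op 2: add_edge(C, H). Edges now: 2
Op 3: add_edge(E, G). Edges now: 3
Op 4: add_edge(B, G). Edges now: 4
Op 5: add_edge(A, F). Edges now: 5
Op 6: add_edge(A, G). Edges now: 6
Op 7: add_edge(F, H). Edges now: 7
Op 8: add_edge(B, D). Edges now: 8
Compute levels (Kahn BFS):
  sources (in-degree 0): A, B, C, E
  process A: level=0
    A->F: in-degree(F)=0, level(F)=1, enqueue
    A->G: in-degree(G)=3, level(G)>=1
  process B: level=0
    B->D: in-degree(D)=0, level(D)=1, enqueue
    B->G: in-degree(G)=2, level(G)>=1
  process C: level=0
    C->G: in-degree(G)=1, level(G)>=1
    C->H: in-degree(H)=1, level(H)>=1
  process E: level=0
    E->G: in-degree(G)=0, level(G)=1, enqueue
  process F: level=1
    F->H: in-degree(H)=0, level(H)=2, enqueue
  process D: level=1
  process G: level=1
  process H: level=2
All levels: A:0, B:0, C:0, D:1, E:0, F:1, G:1, H:2
max level = 2

Answer: 2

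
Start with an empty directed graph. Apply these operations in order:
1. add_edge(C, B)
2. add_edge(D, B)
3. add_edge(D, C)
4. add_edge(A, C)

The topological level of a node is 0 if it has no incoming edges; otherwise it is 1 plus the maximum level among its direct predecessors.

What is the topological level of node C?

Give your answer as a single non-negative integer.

Op 1: add_edge(C, B). Edges now: 1
Op 2: add_edge(D, B). Edges now: 2
Op 3: add_edge(D, C). Edges now: 3
Op 4: add_edge(A, C). Edges now: 4
Compute levels (Kahn BFS):
  sources (in-degree 0): A, D
  process A: level=0
    A->C: in-degree(C)=1, level(C)>=1
  process D: level=0
    D->B: in-degree(B)=1, level(B)>=1
    D->C: in-degree(C)=0, level(C)=1, enqueue
  process C: level=1
    C->B: in-degree(B)=0, level(B)=2, enqueue
  process B: level=2
All levels: A:0, B:2, C:1, D:0
level(C) = 1

Answer: 1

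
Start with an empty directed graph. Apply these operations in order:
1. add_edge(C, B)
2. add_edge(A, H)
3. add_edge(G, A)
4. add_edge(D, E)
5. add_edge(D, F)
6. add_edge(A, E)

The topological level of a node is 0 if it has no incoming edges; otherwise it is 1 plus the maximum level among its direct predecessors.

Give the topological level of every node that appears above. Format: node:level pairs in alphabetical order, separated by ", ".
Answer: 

Answer: A:1, B:1, C:0, D:0, E:2, F:1, G:0, H:2

Derivation:
Op 1: add_edge(C, B). Edges now: 1
Op 2: add_edge(A, H). Edges now: 2
Op 3: add_edge(G, A). Edges now: 3
Op 4: add_edge(D, E). Edges now: 4
Op 5: add_edge(D, F). Edges now: 5
Op 6: add_edge(A, E). Edges now: 6
Compute levels (Kahn BFS):
  sources (in-degree 0): C, D, G
  process C: level=0
    C->B: in-degree(B)=0, level(B)=1, enqueue
  process D: level=0
    D->E: in-degree(E)=1, level(E)>=1
    D->F: in-degree(F)=0, level(F)=1, enqueue
  process G: level=0
    G->A: in-degree(A)=0, level(A)=1, enqueue
  process B: level=1
  process F: level=1
  process A: level=1
    A->E: in-degree(E)=0, level(E)=2, enqueue
    A->H: in-degree(H)=0, level(H)=2, enqueue
  process E: level=2
  process H: level=2
All levels: A:1, B:1, C:0, D:0, E:2, F:1, G:0, H:2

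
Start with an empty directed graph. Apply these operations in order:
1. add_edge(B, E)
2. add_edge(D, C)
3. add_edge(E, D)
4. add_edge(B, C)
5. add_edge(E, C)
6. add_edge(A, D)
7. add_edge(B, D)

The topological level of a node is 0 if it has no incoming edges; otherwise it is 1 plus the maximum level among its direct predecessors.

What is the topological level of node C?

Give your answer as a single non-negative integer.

Op 1: add_edge(B, E). Edges now: 1
Op 2: add_edge(D, C). Edges now: 2
Op 3: add_edge(E, D). Edges now: 3
Op 4: add_edge(B, C). Edges now: 4
Op 5: add_edge(E, C). Edges now: 5
Op 6: add_edge(A, D). Edges now: 6
Op 7: add_edge(B, D). Edges now: 7
Compute levels (Kahn BFS):
  sources (in-degree 0): A, B
  process A: level=0
    A->D: in-degree(D)=2, level(D)>=1
  process B: level=0
    B->C: in-degree(C)=2, level(C)>=1
    B->D: in-degree(D)=1, level(D)>=1
    B->E: in-degree(E)=0, level(E)=1, enqueue
  process E: level=1
    E->C: in-degree(C)=1, level(C)>=2
    E->D: in-degree(D)=0, level(D)=2, enqueue
  process D: level=2
    D->C: in-degree(C)=0, level(C)=3, enqueue
  process C: level=3
All levels: A:0, B:0, C:3, D:2, E:1
level(C) = 3

Answer: 3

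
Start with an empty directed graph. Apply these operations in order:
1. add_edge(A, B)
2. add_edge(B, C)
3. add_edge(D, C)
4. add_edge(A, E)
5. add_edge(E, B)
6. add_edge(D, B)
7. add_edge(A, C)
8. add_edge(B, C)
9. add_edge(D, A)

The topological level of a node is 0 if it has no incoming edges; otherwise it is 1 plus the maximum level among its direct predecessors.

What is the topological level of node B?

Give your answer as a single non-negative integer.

Op 1: add_edge(A, B). Edges now: 1
Op 2: add_edge(B, C). Edges now: 2
Op 3: add_edge(D, C). Edges now: 3
Op 4: add_edge(A, E). Edges now: 4
Op 5: add_edge(E, B). Edges now: 5
Op 6: add_edge(D, B). Edges now: 6
Op 7: add_edge(A, C). Edges now: 7
Op 8: add_edge(B, C) (duplicate, no change). Edges now: 7
Op 9: add_edge(D, A). Edges now: 8
Compute levels (Kahn BFS):
  sources (in-degree 0): D
  process D: level=0
    D->A: in-degree(A)=0, level(A)=1, enqueue
    D->B: in-degree(B)=2, level(B)>=1
    D->C: in-degree(C)=2, level(C)>=1
  process A: level=1
    A->B: in-degree(B)=1, level(B)>=2
    A->C: in-degree(C)=1, level(C)>=2
    A->E: in-degree(E)=0, level(E)=2, enqueue
  process E: level=2
    E->B: in-degree(B)=0, level(B)=3, enqueue
  process B: level=3
    B->C: in-degree(C)=0, level(C)=4, enqueue
  process C: level=4
All levels: A:1, B:3, C:4, D:0, E:2
level(B) = 3

Answer: 3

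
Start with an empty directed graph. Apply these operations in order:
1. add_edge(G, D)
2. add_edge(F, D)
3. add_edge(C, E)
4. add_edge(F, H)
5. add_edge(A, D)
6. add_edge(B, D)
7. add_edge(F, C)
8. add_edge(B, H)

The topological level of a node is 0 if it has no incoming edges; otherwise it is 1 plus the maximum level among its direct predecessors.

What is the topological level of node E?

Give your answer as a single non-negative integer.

Answer: 2

Derivation:
Op 1: add_edge(G, D). Edges now: 1
Op 2: add_edge(F, D). Edges now: 2
Op 3: add_edge(C, E). Edges now: 3
Op 4: add_edge(F, H). Edges now: 4
Op 5: add_edge(A, D). Edges now: 5
Op 6: add_edge(B, D). Edges now: 6
Op 7: add_edge(F, C). Edges now: 7
Op 8: add_edge(B, H). Edges now: 8
Compute levels (Kahn BFS):
  sources (in-degree 0): A, B, F, G
  process A: level=0
    A->D: in-degree(D)=3, level(D)>=1
  process B: level=0
    B->D: in-degree(D)=2, level(D)>=1
    B->H: in-degree(H)=1, level(H)>=1
  process F: level=0
    F->C: in-degree(C)=0, level(C)=1, enqueue
    F->D: in-degree(D)=1, level(D)>=1
    F->H: in-degree(H)=0, level(H)=1, enqueue
  process G: level=0
    G->D: in-degree(D)=0, level(D)=1, enqueue
  process C: level=1
    C->E: in-degree(E)=0, level(E)=2, enqueue
  process H: level=1
  process D: level=1
  process E: level=2
All levels: A:0, B:0, C:1, D:1, E:2, F:0, G:0, H:1
level(E) = 2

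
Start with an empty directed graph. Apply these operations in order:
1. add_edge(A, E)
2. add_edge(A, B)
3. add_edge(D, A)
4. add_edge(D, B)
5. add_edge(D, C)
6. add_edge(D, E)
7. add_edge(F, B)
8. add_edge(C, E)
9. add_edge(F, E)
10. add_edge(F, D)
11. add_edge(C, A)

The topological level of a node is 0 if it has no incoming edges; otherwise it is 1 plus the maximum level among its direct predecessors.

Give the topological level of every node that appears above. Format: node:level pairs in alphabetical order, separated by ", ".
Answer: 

Op 1: add_edge(A, E). Edges now: 1
Op 2: add_edge(A, B). Edges now: 2
Op 3: add_edge(D, A). Edges now: 3
Op 4: add_edge(D, B). Edges now: 4
Op 5: add_edge(D, C). Edges now: 5
Op 6: add_edge(D, E). Edges now: 6
Op 7: add_edge(F, B). Edges now: 7
Op 8: add_edge(C, E). Edges now: 8
Op 9: add_edge(F, E). Edges now: 9
Op 10: add_edge(F, D). Edges now: 10
Op 11: add_edge(C, A). Edges now: 11
Compute levels (Kahn BFS):
  sources (in-degree 0): F
  process F: level=0
    F->B: in-degree(B)=2, level(B)>=1
    F->D: in-degree(D)=0, level(D)=1, enqueue
    F->E: in-degree(E)=3, level(E)>=1
  process D: level=1
    D->A: in-degree(A)=1, level(A)>=2
    D->B: in-degree(B)=1, level(B)>=2
    D->C: in-degree(C)=0, level(C)=2, enqueue
    D->E: in-degree(E)=2, level(E)>=2
  process C: level=2
    C->A: in-degree(A)=0, level(A)=3, enqueue
    C->E: in-degree(E)=1, level(E)>=3
  process A: level=3
    A->B: in-degree(B)=0, level(B)=4, enqueue
    A->E: in-degree(E)=0, level(E)=4, enqueue
  process B: level=4
  process E: level=4
All levels: A:3, B:4, C:2, D:1, E:4, F:0

Answer: A:3, B:4, C:2, D:1, E:4, F:0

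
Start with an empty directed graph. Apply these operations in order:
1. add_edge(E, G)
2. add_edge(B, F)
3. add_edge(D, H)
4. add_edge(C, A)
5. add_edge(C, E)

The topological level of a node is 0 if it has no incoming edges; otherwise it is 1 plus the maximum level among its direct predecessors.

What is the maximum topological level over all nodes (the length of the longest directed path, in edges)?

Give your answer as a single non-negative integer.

Answer: 2

Derivation:
Op 1: add_edge(E, G). Edges now: 1
Op 2: add_edge(B, F). Edges now: 2
Op 3: add_edge(D, H). Edges now: 3
Op 4: add_edge(C, A). Edges now: 4
Op 5: add_edge(C, E). Edges now: 5
Compute levels (Kahn BFS):
  sources (in-degree 0): B, C, D
  process B: level=0
    B->F: in-degree(F)=0, level(F)=1, enqueue
  process C: level=0
    C->A: in-degree(A)=0, level(A)=1, enqueue
    C->E: in-degree(E)=0, level(E)=1, enqueue
  process D: level=0
    D->H: in-degree(H)=0, level(H)=1, enqueue
  process F: level=1
  process A: level=1
  process E: level=1
    E->G: in-degree(G)=0, level(G)=2, enqueue
  process H: level=1
  process G: level=2
All levels: A:1, B:0, C:0, D:0, E:1, F:1, G:2, H:1
max level = 2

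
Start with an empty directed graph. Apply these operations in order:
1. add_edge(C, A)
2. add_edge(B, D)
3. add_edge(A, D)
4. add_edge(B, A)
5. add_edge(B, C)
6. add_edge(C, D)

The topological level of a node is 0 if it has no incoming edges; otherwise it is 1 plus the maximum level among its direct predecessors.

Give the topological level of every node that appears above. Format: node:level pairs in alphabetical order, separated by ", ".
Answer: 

Op 1: add_edge(C, A). Edges now: 1
Op 2: add_edge(B, D). Edges now: 2
Op 3: add_edge(A, D). Edges now: 3
Op 4: add_edge(B, A). Edges now: 4
Op 5: add_edge(B, C). Edges now: 5
Op 6: add_edge(C, D). Edges now: 6
Compute levels (Kahn BFS):
  sources (in-degree 0): B
  process B: level=0
    B->A: in-degree(A)=1, level(A)>=1
    B->C: in-degree(C)=0, level(C)=1, enqueue
    B->D: in-degree(D)=2, level(D)>=1
  process C: level=1
    C->A: in-degree(A)=0, level(A)=2, enqueue
    C->D: in-degree(D)=1, level(D)>=2
  process A: level=2
    A->D: in-degree(D)=0, level(D)=3, enqueue
  process D: level=3
All levels: A:2, B:0, C:1, D:3

Answer: A:2, B:0, C:1, D:3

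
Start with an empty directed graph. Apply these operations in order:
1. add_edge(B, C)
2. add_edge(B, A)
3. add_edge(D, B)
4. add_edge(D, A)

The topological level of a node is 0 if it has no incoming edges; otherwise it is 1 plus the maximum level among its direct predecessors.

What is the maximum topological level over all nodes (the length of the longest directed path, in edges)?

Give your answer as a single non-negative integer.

Op 1: add_edge(B, C). Edges now: 1
Op 2: add_edge(B, A). Edges now: 2
Op 3: add_edge(D, B). Edges now: 3
Op 4: add_edge(D, A). Edges now: 4
Compute levels (Kahn BFS):
  sources (in-degree 0): D
  process D: level=0
    D->A: in-degree(A)=1, level(A)>=1
    D->B: in-degree(B)=0, level(B)=1, enqueue
  process B: level=1
    B->A: in-degree(A)=0, level(A)=2, enqueue
    B->C: in-degree(C)=0, level(C)=2, enqueue
  process A: level=2
  process C: level=2
All levels: A:2, B:1, C:2, D:0
max level = 2

Answer: 2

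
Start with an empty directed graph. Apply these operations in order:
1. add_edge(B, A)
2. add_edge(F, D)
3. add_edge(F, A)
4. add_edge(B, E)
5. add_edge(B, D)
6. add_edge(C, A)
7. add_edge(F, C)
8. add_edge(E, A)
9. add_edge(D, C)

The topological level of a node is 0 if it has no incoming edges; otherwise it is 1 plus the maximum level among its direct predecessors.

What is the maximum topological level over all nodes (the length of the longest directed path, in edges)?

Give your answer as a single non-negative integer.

Answer: 3

Derivation:
Op 1: add_edge(B, A). Edges now: 1
Op 2: add_edge(F, D). Edges now: 2
Op 3: add_edge(F, A). Edges now: 3
Op 4: add_edge(B, E). Edges now: 4
Op 5: add_edge(B, D). Edges now: 5
Op 6: add_edge(C, A). Edges now: 6
Op 7: add_edge(F, C). Edges now: 7
Op 8: add_edge(E, A). Edges now: 8
Op 9: add_edge(D, C). Edges now: 9
Compute levels (Kahn BFS):
  sources (in-degree 0): B, F
  process B: level=0
    B->A: in-degree(A)=3, level(A)>=1
    B->D: in-degree(D)=1, level(D)>=1
    B->E: in-degree(E)=0, level(E)=1, enqueue
  process F: level=0
    F->A: in-degree(A)=2, level(A)>=1
    F->C: in-degree(C)=1, level(C)>=1
    F->D: in-degree(D)=0, level(D)=1, enqueue
  process E: level=1
    E->A: in-degree(A)=1, level(A)>=2
  process D: level=1
    D->C: in-degree(C)=0, level(C)=2, enqueue
  process C: level=2
    C->A: in-degree(A)=0, level(A)=3, enqueue
  process A: level=3
All levels: A:3, B:0, C:2, D:1, E:1, F:0
max level = 3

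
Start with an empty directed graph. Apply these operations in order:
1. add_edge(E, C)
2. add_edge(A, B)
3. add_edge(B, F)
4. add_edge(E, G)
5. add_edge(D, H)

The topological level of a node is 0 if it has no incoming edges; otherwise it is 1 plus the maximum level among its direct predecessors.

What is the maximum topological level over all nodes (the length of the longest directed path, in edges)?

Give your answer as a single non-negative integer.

Op 1: add_edge(E, C). Edges now: 1
Op 2: add_edge(A, B). Edges now: 2
Op 3: add_edge(B, F). Edges now: 3
Op 4: add_edge(E, G). Edges now: 4
Op 5: add_edge(D, H). Edges now: 5
Compute levels (Kahn BFS):
  sources (in-degree 0): A, D, E
  process A: level=0
    A->B: in-degree(B)=0, level(B)=1, enqueue
  process D: level=0
    D->H: in-degree(H)=0, level(H)=1, enqueue
  process E: level=0
    E->C: in-degree(C)=0, level(C)=1, enqueue
    E->G: in-degree(G)=0, level(G)=1, enqueue
  process B: level=1
    B->F: in-degree(F)=0, level(F)=2, enqueue
  process H: level=1
  process C: level=1
  process G: level=1
  process F: level=2
All levels: A:0, B:1, C:1, D:0, E:0, F:2, G:1, H:1
max level = 2

Answer: 2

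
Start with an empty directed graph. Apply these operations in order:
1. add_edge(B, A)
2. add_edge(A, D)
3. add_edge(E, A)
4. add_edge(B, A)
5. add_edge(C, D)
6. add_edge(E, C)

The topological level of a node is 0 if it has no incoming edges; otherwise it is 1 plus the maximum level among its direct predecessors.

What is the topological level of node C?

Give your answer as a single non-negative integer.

Answer: 1

Derivation:
Op 1: add_edge(B, A). Edges now: 1
Op 2: add_edge(A, D). Edges now: 2
Op 3: add_edge(E, A). Edges now: 3
Op 4: add_edge(B, A) (duplicate, no change). Edges now: 3
Op 5: add_edge(C, D). Edges now: 4
Op 6: add_edge(E, C). Edges now: 5
Compute levels (Kahn BFS):
  sources (in-degree 0): B, E
  process B: level=0
    B->A: in-degree(A)=1, level(A)>=1
  process E: level=0
    E->A: in-degree(A)=0, level(A)=1, enqueue
    E->C: in-degree(C)=0, level(C)=1, enqueue
  process A: level=1
    A->D: in-degree(D)=1, level(D)>=2
  process C: level=1
    C->D: in-degree(D)=0, level(D)=2, enqueue
  process D: level=2
All levels: A:1, B:0, C:1, D:2, E:0
level(C) = 1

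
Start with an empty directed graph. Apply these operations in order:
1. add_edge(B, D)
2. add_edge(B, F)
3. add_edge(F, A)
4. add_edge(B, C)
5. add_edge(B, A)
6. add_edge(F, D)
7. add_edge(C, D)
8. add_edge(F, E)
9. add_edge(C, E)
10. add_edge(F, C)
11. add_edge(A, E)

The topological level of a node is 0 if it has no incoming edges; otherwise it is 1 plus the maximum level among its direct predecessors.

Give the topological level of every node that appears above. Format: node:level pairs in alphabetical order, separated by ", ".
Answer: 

Op 1: add_edge(B, D). Edges now: 1
Op 2: add_edge(B, F). Edges now: 2
Op 3: add_edge(F, A). Edges now: 3
Op 4: add_edge(B, C). Edges now: 4
Op 5: add_edge(B, A). Edges now: 5
Op 6: add_edge(F, D). Edges now: 6
Op 7: add_edge(C, D). Edges now: 7
Op 8: add_edge(F, E). Edges now: 8
Op 9: add_edge(C, E). Edges now: 9
Op 10: add_edge(F, C). Edges now: 10
Op 11: add_edge(A, E). Edges now: 11
Compute levels (Kahn BFS):
  sources (in-degree 0): B
  process B: level=0
    B->A: in-degree(A)=1, level(A)>=1
    B->C: in-degree(C)=1, level(C)>=1
    B->D: in-degree(D)=2, level(D)>=1
    B->F: in-degree(F)=0, level(F)=1, enqueue
  process F: level=1
    F->A: in-degree(A)=0, level(A)=2, enqueue
    F->C: in-degree(C)=0, level(C)=2, enqueue
    F->D: in-degree(D)=1, level(D)>=2
    F->E: in-degree(E)=2, level(E)>=2
  process A: level=2
    A->E: in-degree(E)=1, level(E)>=3
  process C: level=2
    C->D: in-degree(D)=0, level(D)=3, enqueue
    C->E: in-degree(E)=0, level(E)=3, enqueue
  process D: level=3
  process E: level=3
All levels: A:2, B:0, C:2, D:3, E:3, F:1

Answer: A:2, B:0, C:2, D:3, E:3, F:1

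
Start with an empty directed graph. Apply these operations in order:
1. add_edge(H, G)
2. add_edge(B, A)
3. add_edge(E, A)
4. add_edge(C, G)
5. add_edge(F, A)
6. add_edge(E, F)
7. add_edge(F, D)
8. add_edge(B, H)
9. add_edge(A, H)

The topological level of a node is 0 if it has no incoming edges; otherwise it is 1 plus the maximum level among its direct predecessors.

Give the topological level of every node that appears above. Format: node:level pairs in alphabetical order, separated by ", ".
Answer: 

Answer: A:2, B:0, C:0, D:2, E:0, F:1, G:4, H:3

Derivation:
Op 1: add_edge(H, G). Edges now: 1
Op 2: add_edge(B, A). Edges now: 2
Op 3: add_edge(E, A). Edges now: 3
Op 4: add_edge(C, G). Edges now: 4
Op 5: add_edge(F, A). Edges now: 5
Op 6: add_edge(E, F). Edges now: 6
Op 7: add_edge(F, D). Edges now: 7
Op 8: add_edge(B, H). Edges now: 8
Op 9: add_edge(A, H). Edges now: 9
Compute levels (Kahn BFS):
  sources (in-degree 0): B, C, E
  process B: level=0
    B->A: in-degree(A)=2, level(A)>=1
    B->H: in-degree(H)=1, level(H)>=1
  process C: level=0
    C->G: in-degree(G)=1, level(G)>=1
  process E: level=0
    E->A: in-degree(A)=1, level(A)>=1
    E->F: in-degree(F)=0, level(F)=1, enqueue
  process F: level=1
    F->A: in-degree(A)=0, level(A)=2, enqueue
    F->D: in-degree(D)=0, level(D)=2, enqueue
  process A: level=2
    A->H: in-degree(H)=0, level(H)=3, enqueue
  process D: level=2
  process H: level=3
    H->G: in-degree(G)=0, level(G)=4, enqueue
  process G: level=4
All levels: A:2, B:0, C:0, D:2, E:0, F:1, G:4, H:3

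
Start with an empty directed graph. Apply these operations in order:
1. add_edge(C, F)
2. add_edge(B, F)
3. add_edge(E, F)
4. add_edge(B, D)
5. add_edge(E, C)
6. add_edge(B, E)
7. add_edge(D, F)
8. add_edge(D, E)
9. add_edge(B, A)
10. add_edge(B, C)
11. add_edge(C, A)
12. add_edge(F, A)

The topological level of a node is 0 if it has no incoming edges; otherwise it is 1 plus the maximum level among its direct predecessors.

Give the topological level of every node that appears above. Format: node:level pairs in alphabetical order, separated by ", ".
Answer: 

Op 1: add_edge(C, F). Edges now: 1
Op 2: add_edge(B, F). Edges now: 2
Op 3: add_edge(E, F). Edges now: 3
Op 4: add_edge(B, D). Edges now: 4
Op 5: add_edge(E, C). Edges now: 5
Op 6: add_edge(B, E). Edges now: 6
Op 7: add_edge(D, F). Edges now: 7
Op 8: add_edge(D, E). Edges now: 8
Op 9: add_edge(B, A). Edges now: 9
Op 10: add_edge(B, C). Edges now: 10
Op 11: add_edge(C, A). Edges now: 11
Op 12: add_edge(F, A). Edges now: 12
Compute levels (Kahn BFS):
  sources (in-degree 0): B
  process B: level=0
    B->A: in-degree(A)=2, level(A)>=1
    B->C: in-degree(C)=1, level(C)>=1
    B->D: in-degree(D)=0, level(D)=1, enqueue
    B->E: in-degree(E)=1, level(E)>=1
    B->F: in-degree(F)=3, level(F)>=1
  process D: level=1
    D->E: in-degree(E)=0, level(E)=2, enqueue
    D->F: in-degree(F)=2, level(F)>=2
  process E: level=2
    E->C: in-degree(C)=0, level(C)=3, enqueue
    E->F: in-degree(F)=1, level(F)>=3
  process C: level=3
    C->A: in-degree(A)=1, level(A)>=4
    C->F: in-degree(F)=0, level(F)=4, enqueue
  process F: level=4
    F->A: in-degree(A)=0, level(A)=5, enqueue
  process A: level=5
All levels: A:5, B:0, C:3, D:1, E:2, F:4

Answer: A:5, B:0, C:3, D:1, E:2, F:4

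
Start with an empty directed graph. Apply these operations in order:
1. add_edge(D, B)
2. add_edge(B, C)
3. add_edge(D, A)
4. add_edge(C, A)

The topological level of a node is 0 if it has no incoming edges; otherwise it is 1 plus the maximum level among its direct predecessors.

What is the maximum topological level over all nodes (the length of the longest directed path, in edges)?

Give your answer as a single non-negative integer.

Answer: 3

Derivation:
Op 1: add_edge(D, B). Edges now: 1
Op 2: add_edge(B, C). Edges now: 2
Op 3: add_edge(D, A). Edges now: 3
Op 4: add_edge(C, A). Edges now: 4
Compute levels (Kahn BFS):
  sources (in-degree 0): D
  process D: level=0
    D->A: in-degree(A)=1, level(A)>=1
    D->B: in-degree(B)=0, level(B)=1, enqueue
  process B: level=1
    B->C: in-degree(C)=0, level(C)=2, enqueue
  process C: level=2
    C->A: in-degree(A)=0, level(A)=3, enqueue
  process A: level=3
All levels: A:3, B:1, C:2, D:0
max level = 3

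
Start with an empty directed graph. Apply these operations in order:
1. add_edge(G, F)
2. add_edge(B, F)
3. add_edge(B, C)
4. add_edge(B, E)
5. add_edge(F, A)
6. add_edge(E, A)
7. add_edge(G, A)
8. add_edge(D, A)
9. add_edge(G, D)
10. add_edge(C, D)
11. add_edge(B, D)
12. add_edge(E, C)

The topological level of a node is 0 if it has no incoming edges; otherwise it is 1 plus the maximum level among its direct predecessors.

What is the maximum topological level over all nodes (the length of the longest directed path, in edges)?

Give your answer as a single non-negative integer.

Answer: 4

Derivation:
Op 1: add_edge(G, F). Edges now: 1
Op 2: add_edge(B, F). Edges now: 2
Op 3: add_edge(B, C). Edges now: 3
Op 4: add_edge(B, E). Edges now: 4
Op 5: add_edge(F, A). Edges now: 5
Op 6: add_edge(E, A). Edges now: 6
Op 7: add_edge(G, A). Edges now: 7
Op 8: add_edge(D, A). Edges now: 8
Op 9: add_edge(G, D). Edges now: 9
Op 10: add_edge(C, D). Edges now: 10
Op 11: add_edge(B, D). Edges now: 11
Op 12: add_edge(E, C). Edges now: 12
Compute levels (Kahn BFS):
  sources (in-degree 0): B, G
  process B: level=0
    B->C: in-degree(C)=1, level(C)>=1
    B->D: in-degree(D)=2, level(D)>=1
    B->E: in-degree(E)=0, level(E)=1, enqueue
    B->F: in-degree(F)=1, level(F)>=1
  process G: level=0
    G->A: in-degree(A)=3, level(A)>=1
    G->D: in-degree(D)=1, level(D)>=1
    G->F: in-degree(F)=0, level(F)=1, enqueue
  process E: level=1
    E->A: in-degree(A)=2, level(A)>=2
    E->C: in-degree(C)=0, level(C)=2, enqueue
  process F: level=1
    F->A: in-degree(A)=1, level(A)>=2
  process C: level=2
    C->D: in-degree(D)=0, level(D)=3, enqueue
  process D: level=3
    D->A: in-degree(A)=0, level(A)=4, enqueue
  process A: level=4
All levels: A:4, B:0, C:2, D:3, E:1, F:1, G:0
max level = 4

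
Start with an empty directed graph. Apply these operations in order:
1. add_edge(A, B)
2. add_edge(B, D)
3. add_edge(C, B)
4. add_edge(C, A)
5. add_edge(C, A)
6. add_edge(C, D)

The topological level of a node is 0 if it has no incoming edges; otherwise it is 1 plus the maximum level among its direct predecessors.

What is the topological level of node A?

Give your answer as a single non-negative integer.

Answer: 1

Derivation:
Op 1: add_edge(A, B). Edges now: 1
Op 2: add_edge(B, D). Edges now: 2
Op 3: add_edge(C, B). Edges now: 3
Op 4: add_edge(C, A). Edges now: 4
Op 5: add_edge(C, A) (duplicate, no change). Edges now: 4
Op 6: add_edge(C, D). Edges now: 5
Compute levels (Kahn BFS):
  sources (in-degree 0): C
  process C: level=0
    C->A: in-degree(A)=0, level(A)=1, enqueue
    C->B: in-degree(B)=1, level(B)>=1
    C->D: in-degree(D)=1, level(D)>=1
  process A: level=1
    A->B: in-degree(B)=0, level(B)=2, enqueue
  process B: level=2
    B->D: in-degree(D)=0, level(D)=3, enqueue
  process D: level=3
All levels: A:1, B:2, C:0, D:3
level(A) = 1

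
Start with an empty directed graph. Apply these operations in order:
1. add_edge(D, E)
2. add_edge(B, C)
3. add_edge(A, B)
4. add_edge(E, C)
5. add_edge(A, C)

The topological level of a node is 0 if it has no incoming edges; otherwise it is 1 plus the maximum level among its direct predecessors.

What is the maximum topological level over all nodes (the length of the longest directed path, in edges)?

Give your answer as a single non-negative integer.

Op 1: add_edge(D, E). Edges now: 1
Op 2: add_edge(B, C). Edges now: 2
Op 3: add_edge(A, B). Edges now: 3
Op 4: add_edge(E, C). Edges now: 4
Op 5: add_edge(A, C). Edges now: 5
Compute levels (Kahn BFS):
  sources (in-degree 0): A, D
  process A: level=0
    A->B: in-degree(B)=0, level(B)=1, enqueue
    A->C: in-degree(C)=2, level(C)>=1
  process D: level=0
    D->E: in-degree(E)=0, level(E)=1, enqueue
  process B: level=1
    B->C: in-degree(C)=1, level(C)>=2
  process E: level=1
    E->C: in-degree(C)=0, level(C)=2, enqueue
  process C: level=2
All levels: A:0, B:1, C:2, D:0, E:1
max level = 2

Answer: 2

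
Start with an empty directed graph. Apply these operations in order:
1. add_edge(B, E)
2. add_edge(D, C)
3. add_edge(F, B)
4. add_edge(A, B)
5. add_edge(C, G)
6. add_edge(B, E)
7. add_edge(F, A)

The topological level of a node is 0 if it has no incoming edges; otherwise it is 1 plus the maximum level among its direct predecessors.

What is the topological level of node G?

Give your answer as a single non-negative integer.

Answer: 2

Derivation:
Op 1: add_edge(B, E). Edges now: 1
Op 2: add_edge(D, C). Edges now: 2
Op 3: add_edge(F, B). Edges now: 3
Op 4: add_edge(A, B). Edges now: 4
Op 5: add_edge(C, G). Edges now: 5
Op 6: add_edge(B, E) (duplicate, no change). Edges now: 5
Op 7: add_edge(F, A). Edges now: 6
Compute levels (Kahn BFS):
  sources (in-degree 0): D, F
  process D: level=0
    D->C: in-degree(C)=0, level(C)=1, enqueue
  process F: level=0
    F->A: in-degree(A)=0, level(A)=1, enqueue
    F->B: in-degree(B)=1, level(B)>=1
  process C: level=1
    C->G: in-degree(G)=0, level(G)=2, enqueue
  process A: level=1
    A->B: in-degree(B)=0, level(B)=2, enqueue
  process G: level=2
  process B: level=2
    B->E: in-degree(E)=0, level(E)=3, enqueue
  process E: level=3
All levels: A:1, B:2, C:1, D:0, E:3, F:0, G:2
level(G) = 2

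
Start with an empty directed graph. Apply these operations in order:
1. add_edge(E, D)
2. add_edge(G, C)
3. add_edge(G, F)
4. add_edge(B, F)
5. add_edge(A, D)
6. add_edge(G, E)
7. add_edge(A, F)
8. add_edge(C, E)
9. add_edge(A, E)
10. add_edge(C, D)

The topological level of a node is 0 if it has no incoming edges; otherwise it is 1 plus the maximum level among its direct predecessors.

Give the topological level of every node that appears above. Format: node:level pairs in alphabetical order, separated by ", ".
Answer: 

Op 1: add_edge(E, D). Edges now: 1
Op 2: add_edge(G, C). Edges now: 2
Op 3: add_edge(G, F). Edges now: 3
Op 4: add_edge(B, F). Edges now: 4
Op 5: add_edge(A, D). Edges now: 5
Op 6: add_edge(G, E). Edges now: 6
Op 7: add_edge(A, F). Edges now: 7
Op 8: add_edge(C, E). Edges now: 8
Op 9: add_edge(A, E). Edges now: 9
Op 10: add_edge(C, D). Edges now: 10
Compute levels (Kahn BFS):
  sources (in-degree 0): A, B, G
  process A: level=0
    A->D: in-degree(D)=2, level(D)>=1
    A->E: in-degree(E)=2, level(E)>=1
    A->F: in-degree(F)=2, level(F)>=1
  process B: level=0
    B->F: in-degree(F)=1, level(F)>=1
  process G: level=0
    G->C: in-degree(C)=0, level(C)=1, enqueue
    G->E: in-degree(E)=1, level(E)>=1
    G->F: in-degree(F)=0, level(F)=1, enqueue
  process C: level=1
    C->D: in-degree(D)=1, level(D)>=2
    C->E: in-degree(E)=0, level(E)=2, enqueue
  process F: level=1
  process E: level=2
    E->D: in-degree(D)=0, level(D)=3, enqueue
  process D: level=3
All levels: A:0, B:0, C:1, D:3, E:2, F:1, G:0

Answer: A:0, B:0, C:1, D:3, E:2, F:1, G:0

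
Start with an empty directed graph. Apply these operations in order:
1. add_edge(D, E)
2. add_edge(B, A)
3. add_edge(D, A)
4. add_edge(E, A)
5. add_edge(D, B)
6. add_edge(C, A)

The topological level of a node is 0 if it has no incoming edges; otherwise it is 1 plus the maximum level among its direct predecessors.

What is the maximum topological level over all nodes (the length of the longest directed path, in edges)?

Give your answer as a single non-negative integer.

Op 1: add_edge(D, E). Edges now: 1
Op 2: add_edge(B, A). Edges now: 2
Op 3: add_edge(D, A). Edges now: 3
Op 4: add_edge(E, A). Edges now: 4
Op 5: add_edge(D, B). Edges now: 5
Op 6: add_edge(C, A). Edges now: 6
Compute levels (Kahn BFS):
  sources (in-degree 0): C, D
  process C: level=0
    C->A: in-degree(A)=3, level(A)>=1
  process D: level=0
    D->A: in-degree(A)=2, level(A)>=1
    D->B: in-degree(B)=0, level(B)=1, enqueue
    D->E: in-degree(E)=0, level(E)=1, enqueue
  process B: level=1
    B->A: in-degree(A)=1, level(A)>=2
  process E: level=1
    E->A: in-degree(A)=0, level(A)=2, enqueue
  process A: level=2
All levels: A:2, B:1, C:0, D:0, E:1
max level = 2

Answer: 2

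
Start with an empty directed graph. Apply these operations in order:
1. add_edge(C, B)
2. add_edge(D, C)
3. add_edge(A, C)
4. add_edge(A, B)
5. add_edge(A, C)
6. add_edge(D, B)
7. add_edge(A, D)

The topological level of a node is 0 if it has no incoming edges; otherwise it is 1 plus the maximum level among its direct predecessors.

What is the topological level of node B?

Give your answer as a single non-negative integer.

Op 1: add_edge(C, B). Edges now: 1
Op 2: add_edge(D, C). Edges now: 2
Op 3: add_edge(A, C). Edges now: 3
Op 4: add_edge(A, B). Edges now: 4
Op 5: add_edge(A, C) (duplicate, no change). Edges now: 4
Op 6: add_edge(D, B). Edges now: 5
Op 7: add_edge(A, D). Edges now: 6
Compute levels (Kahn BFS):
  sources (in-degree 0): A
  process A: level=0
    A->B: in-degree(B)=2, level(B)>=1
    A->C: in-degree(C)=1, level(C)>=1
    A->D: in-degree(D)=0, level(D)=1, enqueue
  process D: level=1
    D->B: in-degree(B)=1, level(B)>=2
    D->C: in-degree(C)=0, level(C)=2, enqueue
  process C: level=2
    C->B: in-degree(B)=0, level(B)=3, enqueue
  process B: level=3
All levels: A:0, B:3, C:2, D:1
level(B) = 3

Answer: 3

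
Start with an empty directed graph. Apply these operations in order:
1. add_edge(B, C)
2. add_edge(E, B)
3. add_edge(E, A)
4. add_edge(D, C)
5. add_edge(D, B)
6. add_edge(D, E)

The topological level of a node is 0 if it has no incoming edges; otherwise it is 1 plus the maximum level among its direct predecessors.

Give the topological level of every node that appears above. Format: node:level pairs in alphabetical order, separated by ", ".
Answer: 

Answer: A:2, B:2, C:3, D:0, E:1

Derivation:
Op 1: add_edge(B, C). Edges now: 1
Op 2: add_edge(E, B). Edges now: 2
Op 3: add_edge(E, A). Edges now: 3
Op 4: add_edge(D, C). Edges now: 4
Op 5: add_edge(D, B). Edges now: 5
Op 6: add_edge(D, E). Edges now: 6
Compute levels (Kahn BFS):
  sources (in-degree 0): D
  process D: level=0
    D->B: in-degree(B)=1, level(B)>=1
    D->C: in-degree(C)=1, level(C)>=1
    D->E: in-degree(E)=0, level(E)=1, enqueue
  process E: level=1
    E->A: in-degree(A)=0, level(A)=2, enqueue
    E->B: in-degree(B)=0, level(B)=2, enqueue
  process A: level=2
  process B: level=2
    B->C: in-degree(C)=0, level(C)=3, enqueue
  process C: level=3
All levels: A:2, B:2, C:3, D:0, E:1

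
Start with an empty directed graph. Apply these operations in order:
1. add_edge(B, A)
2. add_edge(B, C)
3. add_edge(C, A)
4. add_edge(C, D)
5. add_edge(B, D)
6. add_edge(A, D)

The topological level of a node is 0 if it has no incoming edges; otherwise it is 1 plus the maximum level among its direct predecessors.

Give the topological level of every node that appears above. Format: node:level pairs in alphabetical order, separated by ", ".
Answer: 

Op 1: add_edge(B, A). Edges now: 1
Op 2: add_edge(B, C). Edges now: 2
Op 3: add_edge(C, A). Edges now: 3
Op 4: add_edge(C, D). Edges now: 4
Op 5: add_edge(B, D). Edges now: 5
Op 6: add_edge(A, D). Edges now: 6
Compute levels (Kahn BFS):
  sources (in-degree 0): B
  process B: level=0
    B->A: in-degree(A)=1, level(A)>=1
    B->C: in-degree(C)=0, level(C)=1, enqueue
    B->D: in-degree(D)=2, level(D)>=1
  process C: level=1
    C->A: in-degree(A)=0, level(A)=2, enqueue
    C->D: in-degree(D)=1, level(D)>=2
  process A: level=2
    A->D: in-degree(D)=0, level(D)=3, enqueue
  process D: level=3
All levels: A:2, B:0, C:1, D:3

Answer: A:2, B:0, C:1, D:3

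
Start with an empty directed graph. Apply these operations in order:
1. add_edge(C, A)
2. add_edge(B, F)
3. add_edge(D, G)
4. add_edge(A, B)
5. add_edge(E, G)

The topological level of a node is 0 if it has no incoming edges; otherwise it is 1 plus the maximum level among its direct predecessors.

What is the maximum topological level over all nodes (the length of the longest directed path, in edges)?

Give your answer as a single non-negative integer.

Answer: 3

Derivation:
Op 1: add_edge(C, A). Edges now: 1
Op 2: add_edge(B, F). Edges now: 2
Op 3: add_edge(D, G). Edges now: 3
Op 4: add_edge(A, B). Edges now: 4
Op 5: add_edge(E, G). Edges now: 5
Compute levels (Kahn BFS):
  sources (in-degree 0): C, D, E
  process C: level=0
    C->A: in-degree(A)=0, level(A)=1, enqueue
  process D: level=0
    D->G: in-degree(G)=1, level(G)>=1
  process E: level=0
    E->G: in-degree(G)=0, level(G)=1, enqueue
  process A: level=1
    A->B: in-degree(B)=0, level(B)=2, enqueue
  process G: level=1
  process B: level=2
    B->F: in-degree(F)=0, level(F)=3, enqueue
  process F: level=3
All levels: A:1, B:2, C:0, D:0, E:0, F:3, G:1
max level = 3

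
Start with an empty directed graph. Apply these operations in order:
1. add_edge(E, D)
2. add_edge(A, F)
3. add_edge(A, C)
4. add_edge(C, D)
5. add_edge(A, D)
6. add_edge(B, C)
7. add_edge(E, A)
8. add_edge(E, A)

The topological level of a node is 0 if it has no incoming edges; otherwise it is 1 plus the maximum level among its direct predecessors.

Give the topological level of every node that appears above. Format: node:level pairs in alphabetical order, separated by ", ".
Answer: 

Answer: A:1, B:0, C:2, D:3, E:0, F:2

Derivation:
Op 1: add_edge(E, D). Edges now: 1
Op 2: add_edge(A, F). Edges now: 2
Op 3: add_edge(A, C). Edges now: 3
Op 4: add_edge(C, D). Edges now: 4
Op 5: add_edge(A, D). Edges now: 5
Op 6: add_edge(B, C). Edges now: 6
Op 7: add_edge(E, A). Edges now: 7
Op 8: add_edge(E, A) (duplicate, no change). Edges now: 7
Compute levels (Kahn BFS):
  sources (in-degree 0): B, E
  process B: level=0
    B->C: in-degree(C)=1, level(C)>=1
  process E: level=0
    E->A: in-degree(A)=0, level(A)=1, enqueue
    E->D: in-degree(D)=2, level(D)>=1
  process A: level=1
    A->C: in-degree(C)=0, level(C)=2, enqueue
    A->D: in-degree(D)=1, level(D)>=2
    A->F: in-degree(F)=0, level(F)=2, enqueue
  process C: level=2
    C->D: in-degree(D)=0, level(D)=3, enqueue
  process F: level=2
  process D: level=3
All levels: A:1, B:0, C:2, D:3, E:0, F:2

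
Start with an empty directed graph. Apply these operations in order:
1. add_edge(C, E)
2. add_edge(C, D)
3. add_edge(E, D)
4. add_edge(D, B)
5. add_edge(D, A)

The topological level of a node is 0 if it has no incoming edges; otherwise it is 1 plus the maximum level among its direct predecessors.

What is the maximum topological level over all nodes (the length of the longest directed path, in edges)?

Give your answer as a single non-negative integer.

Answer: 3

Derivation:
Op 1: add_edge(C, E). Edges now: 1
Op 2: add_edge(C, D). Edges now: 2
Op 3: add_edge(E, D). Edges now: 3
Op 4: add_edge(D, B). Edges now: 4
Op 5: add_edge(D, A). Edges now: 5
Compute levels (Kahn BFS):
  sources (in-degree 0): C
  process C: level=0
    C->D: in-degree(D)=1, level(D)>=1
    C->E: in-degree(E)=0, level(E)=1, enqueue
  process E: level=1
    E->D: in-degree(D)=0, level(D)=2, enqueue
  process D: level=2
    D->A: in-degree(A)=0, level(A)=3, enqueue
    D->B: in-degree(B)=0, level(B)=3, enqueue
  process A: level=3
  process B: level=3
All levels: A:3, B:3, C:0, D:2, E:1
max level = 3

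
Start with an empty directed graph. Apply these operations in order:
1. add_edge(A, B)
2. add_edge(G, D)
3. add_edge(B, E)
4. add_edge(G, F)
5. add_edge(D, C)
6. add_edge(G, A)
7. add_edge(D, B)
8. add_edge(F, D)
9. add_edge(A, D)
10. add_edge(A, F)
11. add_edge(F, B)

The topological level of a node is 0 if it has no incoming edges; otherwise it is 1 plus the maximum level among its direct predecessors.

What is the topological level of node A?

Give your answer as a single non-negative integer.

Op 1: add_edge(A, B). Edges now: 1
Op 2: add_edge(G, D). Edges now: 2
Op 3: add_edge(B, E). Edges now: 3
Op 4: add_edge(G, F). Edges now: 4
Op 5: add_edge(D, C). Edges now: 5
Op 6: add_edge(G, A). Edges now: 6
Op 7: add_edge(D, B). Edges now: 7
Op 8: add_edge(F, D). Edges now: 8
Op 9: add_edge(A, D). Edges now: 9
Op 10: add_edge(A, F). Edges now: 10
Op 11: add_edge(F, B). Edges now: 11
Compute levels (Kahn BFS):
  sources (in-degree 0): G
  process G: level=0
    G->A: in-degree(A)=0, level(A)=1, enqueue
    G->D: in-degree(D)=2, level(D)>=1
    G->F: in-degree(F)=1, level(F)>=1
  process A: level=1
    A->B: in-degree(B)=2, level(B)>=2
    A->D: in-degree(D)=1, level(D)>=2
    A->F: in-degree(F)=0, level(F)=2, enqueue
  process F: level=2
    F->B: in-degree(B)=1, level(B)>=3
    F->D: in-degree(D)=0, level(D)=3, enqueue
  process D: level=3
    D->B: in-degree(B)=0, level(B)=4, enqueue
    D->C: in-degree(C)=0, level(C)=4, enqueue
  process B: level=4
    B->E: in-degree(E)=0, level(E)=5, enqueue
  process C: level=4
  process E: level=5
All levels: A:1, B:4, C:4, D:3, E:5, F:2, G:0
level(A) = 1

Answer: 1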